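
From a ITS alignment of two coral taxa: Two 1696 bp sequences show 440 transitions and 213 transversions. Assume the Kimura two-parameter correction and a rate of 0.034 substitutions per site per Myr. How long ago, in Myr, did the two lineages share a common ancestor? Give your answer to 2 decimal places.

8.67

P = 440/1696 ≈ 0.259434 and Q = 213/1696 ≈ 0.12559.
Under the Kimura two-parameter model, d = −½ ln(1 − 2P − Q) − ¼ ln(1 − 2Q).
1 − 2P − Q = 0.355542, giving −½ ln(0.355542) = 0.517056.
1 − 2Q = 0.74882, giving −¼ ln(0.74882) = 0.072314.
d = 0.517056 + 0.072314 = 0.589370.
Under a molecular clock d = 2μt, so t = d/(2μ) = 0.589370 / (2 × 0.034) = 8.67 Myr.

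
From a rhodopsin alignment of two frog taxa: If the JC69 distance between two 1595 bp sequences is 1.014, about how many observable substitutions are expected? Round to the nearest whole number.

Invert JC69: p = (3/4)(1 − e^(−4d/3)) = 0.75 × (1 − e^(-1.352)) = 0.75 × (1 − 0.258722) = 0.555959.
Expected differing sites = pL ≈ 0.555959 × 1595 = 886.754605 ≈ 887.

887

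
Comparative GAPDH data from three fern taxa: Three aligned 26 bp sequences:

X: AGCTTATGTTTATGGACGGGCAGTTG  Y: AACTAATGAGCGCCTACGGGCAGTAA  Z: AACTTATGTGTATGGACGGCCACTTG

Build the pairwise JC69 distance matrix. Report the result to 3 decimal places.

X–Y: 11/26 sites differ → p ≈ 0.423077, d = −0.75 ln(1 − 0.564103) = 0.622762 ≈ 0.623.
X–Z: 4/26 sites differ → p ≈ 0.153846, d = −0.75 ln(1 − 0.205128) = 0.172181 ≈ 0.172.
Y–Z: 11/26 sites differ → p ≈ 0.423077, d = −0.75 ln(1 − 0.564103) = 0.622762 ≈ 0.623.

d(X,Y) = 0.623, d(X,Z) = 0.172, d(Y,Z) = 0.623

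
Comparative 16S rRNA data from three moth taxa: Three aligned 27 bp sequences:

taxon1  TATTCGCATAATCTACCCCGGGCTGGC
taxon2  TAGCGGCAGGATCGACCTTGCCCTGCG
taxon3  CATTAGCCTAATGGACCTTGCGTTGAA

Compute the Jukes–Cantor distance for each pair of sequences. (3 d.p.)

taxon1–taxon2: 12/27 sites differ → p ≈ 0.444444, d = −0.75 ln(1 − 0.592592) = 0.673455 ≈ 0.673.
taxon1–taxon3: 11/27 sites differ → p ≈ 0.407407, d = −0.75 ln(1 − 0.543209) = 0.587647 ≈ 0.588.
taxon2–taxon3: 12/27 sites differ → p ≈ 0.444444, d = −0.75 ln(1 − 0.592592) = 0.673455 ≈ 0.673.

d(taxon1,taxon2) = 0.673, d(taxon1,taxon3) = 0.588, d(taxon2,taxon3) = 0.673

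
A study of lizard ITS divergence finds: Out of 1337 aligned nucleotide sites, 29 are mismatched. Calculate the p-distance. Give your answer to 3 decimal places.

0.022

p = 29/1337 = 0.021690… ≈ 0.022 (to 3 d.p.).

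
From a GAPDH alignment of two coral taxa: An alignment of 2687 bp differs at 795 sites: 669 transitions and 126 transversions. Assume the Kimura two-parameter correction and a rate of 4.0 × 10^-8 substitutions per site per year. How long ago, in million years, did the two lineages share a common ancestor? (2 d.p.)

P = 669/2687 ≈ 0.248977 and Q = 126/2687 ≈ 0.046892.
Under the Kimura two-parameter model, d = −½ ln(1 − 2P − Q) − ¼ ln(1 − 2Q).
1 − 2P − Q = 0.455154, giving −½ ln(0.455154) = 0.393560.
1 − 2Q = 0.906216, giving −¼ ln(0.906216) = 0.024619.
d = 0.393560 + 0.024619 = 0.418179.
Under a molecular clock d = 2μt, so t = d/(2μ) = 0.418179 / (2 × 4.0 × 10^-8) = 5.23 million years.

5.23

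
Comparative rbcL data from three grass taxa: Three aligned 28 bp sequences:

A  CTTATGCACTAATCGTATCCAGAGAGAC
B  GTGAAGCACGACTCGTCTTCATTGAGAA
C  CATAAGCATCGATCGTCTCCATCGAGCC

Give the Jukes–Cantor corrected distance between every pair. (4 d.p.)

d(A,B) = 0.4850, d(A,C) = 0.4197, d(B,C) = 0.5565

A–B: 10/28 sites differ → p ≈ 0.357143, d = −0.75 ln(1 − 0.476191) = 0.484971 ≈ 0.4850.
A–C: 9/28 sites differ → p ≈ 0.321429, d = −0.75 ln(1 − 0.428572) = 0.419713 ≈ 0.4197.
B–C: 11/28 sites differ → p ≈ 0.392857, d = −0.75 ln(1 − 0.523809) = 0.556452 ≈ 0.5565.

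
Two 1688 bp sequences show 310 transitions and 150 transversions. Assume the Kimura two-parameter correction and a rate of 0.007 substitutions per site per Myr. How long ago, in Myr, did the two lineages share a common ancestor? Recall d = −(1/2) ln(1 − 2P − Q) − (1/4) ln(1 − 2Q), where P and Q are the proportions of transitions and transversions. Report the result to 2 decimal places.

P = 310/1688 ≈ 0.183649 and Q = 150/1688 ≈ 0.088863.
Under the Kimura two-parameter model, d = −½ ln(1 − 2P − Q) − ¼ ln(1 − 2Q).
1 − 2P − Q = 0.543839, giving −½ ln(0.543839) = 0.304551.
1 − 2Q = 0.822274, giving −¼ ln(0.822274) = 0.048920.
d = 0.304551 + 0.048920 = 0.353471.
Under a molecular clock d = 2μt, so t = d/(2μ) = 0.353471 / (2 × 0.007) = 25.25 Myr.

25.25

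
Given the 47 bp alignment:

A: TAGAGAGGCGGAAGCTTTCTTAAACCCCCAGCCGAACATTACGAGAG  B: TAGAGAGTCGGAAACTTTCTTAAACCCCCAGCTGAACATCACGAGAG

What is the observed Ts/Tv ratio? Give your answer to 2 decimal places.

3.00

Transitions are A↔G and C↔T; transversions are all other mismatches.
Transitions: 3. Transversions: 1.
R = 3/1 = 3.00.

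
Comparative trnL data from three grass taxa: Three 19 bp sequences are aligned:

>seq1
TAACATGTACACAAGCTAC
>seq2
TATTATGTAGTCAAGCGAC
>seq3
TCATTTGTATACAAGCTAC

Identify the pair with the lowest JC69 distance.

seq1 and seq3

seq1–seq2: 5/19 differ, p = 0.263, d = 0.324.
seq1–seq3: 4/19 differ, p = 0.211, d = 0.247.
seq2–seq3: 6/19 differ, p = 0.316, d = 0.410.
The smallest distance is between seq1 and seq3.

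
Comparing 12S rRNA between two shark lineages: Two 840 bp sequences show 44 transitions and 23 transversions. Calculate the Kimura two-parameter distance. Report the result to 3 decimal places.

P = 44/840 ≈ 0.052381 and Q = 23/840 ≈ 0.027381.
Under the Kimura two-parameter model, d = −½ ln(1 − 2P − Q) − ¼ ln(1 − 2Q).
1 − 2P − Q = 0.867857, giving −½ ln(0.867857) = 0.070864.
1 − 2Q = 0.945238, giving −¼ ln(0.945238) = 0.014080.
d = 0.070864 + 0.014080 = 0.084944.

0.085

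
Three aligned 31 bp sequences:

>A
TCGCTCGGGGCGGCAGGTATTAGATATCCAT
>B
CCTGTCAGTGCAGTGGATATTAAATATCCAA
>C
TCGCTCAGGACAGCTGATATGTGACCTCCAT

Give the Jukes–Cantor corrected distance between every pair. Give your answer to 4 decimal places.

A–B: 11/31 sites differ → p ≈ 0.354839, d = −0.75 ln(1 − 0.473119) = 0.480585 ≈ 0.4806.
A–C: 9/31 sites differ → p ≈ 0.290323, d = −0.75 ln(1 − 0.387097) = 0.367161 ≈ 0.3672.
B–C: 13/31 sites differ → p ≈ 0.419355, d = −0.75 ln(1 − 0.55914) = 0.614271 ≈ 0.6143.

d(A,B) = 0.4806, d(A,C) = 0.3672, d(B,C) = 0.6143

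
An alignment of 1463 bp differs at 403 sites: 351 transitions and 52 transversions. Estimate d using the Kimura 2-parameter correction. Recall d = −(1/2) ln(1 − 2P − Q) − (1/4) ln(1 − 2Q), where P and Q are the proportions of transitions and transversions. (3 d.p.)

P = 351/1463 ≈ 0.239918 and Q = 52/1463 ≈ 0.035543.
Under the Kimura two-parameter model, d = −½ ln(1 − 2P − Q) − ¼ ln(1 − 2Q).
1 − 2P − Q = 0.484621, giving −½ ln(0.484621) = 0.362194.
1 − 2Q = 0.928914, giving −¼ ln(0.928914) = 0.018435.
d = 0.362194 + 0.018435 = 0.380629.

0.381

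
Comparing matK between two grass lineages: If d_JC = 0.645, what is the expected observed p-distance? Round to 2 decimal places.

0.43

p = (3/4)(1 − e^(−4d/3)) = 0.75 × (1 − e^(-0.86)) = 0.75 × (1 − 0.423162) = 0.432629.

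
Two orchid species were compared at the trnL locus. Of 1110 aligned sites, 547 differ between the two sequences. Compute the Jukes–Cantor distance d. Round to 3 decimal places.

p = 547/1110 ≈ 0.492793.
d = −(3/4) ln(1 − 4p/3) = −0.75 ln(1 − 0.657057) = −0.75 ln(0.342943)
  = −0.75 × (-1.070191) = 0.802643 substitutions/site.

0.803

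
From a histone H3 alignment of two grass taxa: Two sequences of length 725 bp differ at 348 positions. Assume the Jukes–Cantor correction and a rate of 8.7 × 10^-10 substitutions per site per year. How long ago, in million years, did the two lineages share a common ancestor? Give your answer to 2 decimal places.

440.37

p = 348/725 = 0.48.
d = −(3/4) ln(1 − 4p/3) = −0.75 ln(1 − 0.64) = −0.75 ln(0.36)
  = −0.75 × (-1.021651) = 0.766238 substitutions/site.
Under a molecular clock d = 2μt, so t = d/(2μ) = 0.766238 / (2 × 8.7 × 10^-10) = 440.37 million years.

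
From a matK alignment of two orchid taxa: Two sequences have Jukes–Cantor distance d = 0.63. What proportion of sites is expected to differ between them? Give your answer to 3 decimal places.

0.426

p = (3/4)(1 − e^(−4d/3)) = 0.75 × (1 − e^(-0.84)) = 0.75 × (1 − 0.431711) = 0.426217.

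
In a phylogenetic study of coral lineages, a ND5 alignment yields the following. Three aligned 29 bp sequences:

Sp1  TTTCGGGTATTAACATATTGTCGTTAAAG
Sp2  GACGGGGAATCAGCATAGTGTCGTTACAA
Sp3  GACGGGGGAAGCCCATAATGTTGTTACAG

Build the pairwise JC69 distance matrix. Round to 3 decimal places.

Sp1–Sp2: 10/29 sites differ → p ≈ 0.344828, d = −0.75 ln(1 − 0.459771) = 0.461822 ≈ 0.462.
Sp1–Sp3: 12/29 sites differ → p ≈ 0.413793, d = −0.75 ln(1 − 0.551724) = 0.601760 ≈ 0.602.
Sp2–Sp3: 8/29 sites differ → p ≈ 0.275862, d = −0.75 ln(1 − 0.367816) = 0.343931 ≈ 0.344.

d(Sp1,Sp2) = 0.462, d(Sp1,Sp3) = 0.602, d(Sp2,Sp3) = 0.344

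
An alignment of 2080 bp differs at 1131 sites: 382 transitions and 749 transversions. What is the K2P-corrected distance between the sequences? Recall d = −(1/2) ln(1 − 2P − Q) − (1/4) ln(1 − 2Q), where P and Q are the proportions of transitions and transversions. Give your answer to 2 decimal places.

P = 382/2080 ≈ 0.183654 and Q = 749/2080 ≈ 0.360096.
Under the Kimura two-parameter model, d = −½ ln(1 − 2P − Q) − ¼ ln(1 − 2Q).
1 − 2P − Q = 0.272596, giving −½ ln(0.272596) = 0.649882.
1 − 2Q = 0.279808, giving −¼ ln(0.279808) = 0.318413.
d = 0.649882 + 0.318413 = 0.968295.

0.97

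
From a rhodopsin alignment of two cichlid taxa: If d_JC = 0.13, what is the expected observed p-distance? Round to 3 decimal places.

0.119

p = (3/4)(1 − e^(−4d/3)) = 0.75 × (1 − e^(-0.173333)) = 0.75 × (1 − 0.840858) = 0.119357.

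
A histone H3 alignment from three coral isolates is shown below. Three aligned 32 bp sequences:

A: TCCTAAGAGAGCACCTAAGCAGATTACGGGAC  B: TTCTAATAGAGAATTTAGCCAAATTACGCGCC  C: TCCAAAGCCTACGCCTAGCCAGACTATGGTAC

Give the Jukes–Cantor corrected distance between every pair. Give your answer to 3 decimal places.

A–B: 10/32 sites differ → p = 0.3125, d = −0.75 ln(1 − 0.416667) = 0.404248 ≈ 0.404.
A–C: 11/32 sites differ → p = 0.34375, d = −0.75 ln(1 − 0.458333) = 0.459828 ≈ 0.460.
B–C: 17/32 sites differ → p = 0.53125, d = −0.75 ln(1 − 0.708333) = 0.924107 ≈ 0.924.

d(A,B) = 0.404, d(A,C) = 0.460, d(B,C) = 0.924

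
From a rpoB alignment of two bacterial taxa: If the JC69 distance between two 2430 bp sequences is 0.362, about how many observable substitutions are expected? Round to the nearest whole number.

Invert JC69: p = (3/4)(1 − e^(−4d/3)) = 0.75 × (1 − e^(-0.482667)) = 0.75 × (1 − 0.617135) = 0.287149.
Expected differing sites = pL ≈ 0.287149 × 2430 = 697.77207 ≈ 698.

698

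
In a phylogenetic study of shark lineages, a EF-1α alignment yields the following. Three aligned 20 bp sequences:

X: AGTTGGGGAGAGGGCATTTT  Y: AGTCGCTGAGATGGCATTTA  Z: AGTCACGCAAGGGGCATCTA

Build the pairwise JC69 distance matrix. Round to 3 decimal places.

d(X,Y) = 0.304, d(X,Z) = 0.572, d(Y,Z) = 0.471

X–Y: 5/20 sites differ → p = 0.25, d = −0.75 ln(1 − 0.333333) = 0.304098 ≈ 0.304.
X–Z: 8/20 sites differ → p = 0.4, d = −0.75 ln(1 − 0.533333) = 0.571605 ≈ 0.572.
Y–Z: 7/20 sites differ → p = 0.35, d = −0.75 ln(1 − 0.466667) = 0.471457 ≈ 0.471.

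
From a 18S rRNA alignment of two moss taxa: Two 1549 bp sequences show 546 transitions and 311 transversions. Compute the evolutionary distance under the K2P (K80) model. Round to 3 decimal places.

P = 546/1549 ≈ 0.352485 and Q = 311/1549 ≈ 0.200775.
Under the Kimura two-parameter model, d = −½ ln(1 − 2P − Q) − ¼ ln(1 − 2Q).
1 − 2P − Q = 0.094255, giving −½ ln(0.094255) = 1.180876.
1 − 2Q = 0.59845, giving −¼ ln(0.59845) = 0.128353.
d = 1.180876 + 0.128353 = 1.309229.

1.309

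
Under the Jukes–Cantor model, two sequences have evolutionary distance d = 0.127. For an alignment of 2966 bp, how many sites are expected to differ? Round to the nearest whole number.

347

Invert JC69: p = (3/4)(1 − e^(−4d/3)) = 0.75 × (1 − e^(-0.169333)) = 0.75 × (1 − 0.844228) = 0.116829.
Expected differing sites = pL ≈ 0.116829 × 2966 = 346.514814 ≈ 347.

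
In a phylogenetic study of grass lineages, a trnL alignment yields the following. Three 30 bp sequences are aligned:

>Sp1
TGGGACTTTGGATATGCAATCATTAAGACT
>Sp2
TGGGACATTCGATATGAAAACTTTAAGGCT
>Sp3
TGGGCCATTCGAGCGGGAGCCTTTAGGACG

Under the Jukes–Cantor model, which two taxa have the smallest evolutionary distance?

Sp1–Sp2: 6/30 differ, p = 0.200, d = 0.233.
Sp1–Sp3: 12/30 differ, p = 0.400, d = 0.572.
Sp2–Sp3: 10/30 differ, p = 0.333, d = 0.441.
The smallest distance is between Sp1 and Sp2.

Sp1 and Sp2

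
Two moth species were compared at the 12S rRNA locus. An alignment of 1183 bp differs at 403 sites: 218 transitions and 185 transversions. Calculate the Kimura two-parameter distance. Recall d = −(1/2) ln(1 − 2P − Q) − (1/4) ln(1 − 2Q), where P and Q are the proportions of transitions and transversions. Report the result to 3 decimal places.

P = 218/1183 ≈ 0.184277 and Q = 185/1183 ≈ 0.156382.
Under the Kimura two-parameter model, d = −½ ln(1 − 2P − Q) − ¼ ln(1 − 2Q).
1 − 2P − Q = 0.475064, giving −½ ln(0.475064) = 0.372153.
1 − 2Q = 0.687236, giving −¼ ln(0.687236) = 0.093769.
d = 0.372153 + 0.093769 = 0.465922.

0.466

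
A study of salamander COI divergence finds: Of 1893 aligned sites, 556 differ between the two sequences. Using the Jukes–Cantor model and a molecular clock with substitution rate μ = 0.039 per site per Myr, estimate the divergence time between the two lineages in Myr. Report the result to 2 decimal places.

4.78

p = 556/1893 ≈ 0.293714.
d = −(3/4) ln(1 − 4p/3) = −0.75 ln(1 − 0.391619) = −0.75 ln(0.608381)
  = −0.75 × (-0.496954) = 0.372716 substitutions/site.
Under a molecular clock d = 2μt, so t = d/(2μ) = 0.372716 / (2 × 0.039) = 4.78 Myr.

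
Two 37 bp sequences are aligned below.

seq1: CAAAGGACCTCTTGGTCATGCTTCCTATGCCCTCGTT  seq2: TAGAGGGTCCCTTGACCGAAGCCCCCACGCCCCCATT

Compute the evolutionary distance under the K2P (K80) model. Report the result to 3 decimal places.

1.029

Of 37 sites, 15 differences are transitions and 2 are transversions, so P = 15/37 ≈ 0.405405 and Q = 2/37 ≈ 0.054054.
Under the Kimura two-parameter model, d = −½ ln(1 − 2P − Q) − ¼ ln(1 − 2Q).
1 − 2P − Q = 0.135136, giving −½ ln(0.135136) = 1.000737.
1 − 2Q = 0.891892, giving −¼ ln(0.891892) = 0.028603.
d = 1.000737 + 0.028603 = 1.029340.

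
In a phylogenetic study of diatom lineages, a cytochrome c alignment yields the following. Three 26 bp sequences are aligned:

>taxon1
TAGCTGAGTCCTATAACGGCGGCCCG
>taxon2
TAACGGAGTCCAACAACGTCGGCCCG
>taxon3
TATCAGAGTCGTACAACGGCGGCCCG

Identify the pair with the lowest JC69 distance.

taxon1–taxon2: 5/26 differ, p = 0.192, d = 0.222.
taxon1–taxon3: 4/26 differ, p = 0.154, d = 0.172.
taxon2–taxon3: 5/26 differ, p = 0.192, d = 0.222.
The smallest distance is between taxon1 and taxon3.

taxon1 and taxon3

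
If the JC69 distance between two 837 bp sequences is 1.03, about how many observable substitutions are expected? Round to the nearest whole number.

Invert JC69: p = (3/4)(1 − e^(−4d/3)) = 0.75 × (1 − e^(-1.373333)) = 0.75 × (1 − 0.253261) = 0.560054.
Expected differing sites = pL ≈ 0.560054 × 837 = 468.765198 ≈ 469.

469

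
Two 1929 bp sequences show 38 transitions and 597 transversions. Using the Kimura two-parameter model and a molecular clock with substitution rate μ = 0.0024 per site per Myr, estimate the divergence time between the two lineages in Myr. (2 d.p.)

P = 38/1929 ≈ 0.019699 and Q = 597/1929 ≈ 0.309487.
Under the Kimura two-parameter model, d = −½ ln(1 − 2P − Q) − ¼ ln(1 − 2Q).
1 − 2P − Q = 0.651115, giving −½ ln(0.651115) = 0.214535.
1 − 2Q = 0.381026, giving −¼ ln(0.381026) = 0.241222.
d = 0.214535 + 0.241222 = 0.455757.
Under a molecular clock d = 2μt, so t = d/(2μ) = 0.455757 / (2 × 0.0024) = 94.95 Myr.

94.95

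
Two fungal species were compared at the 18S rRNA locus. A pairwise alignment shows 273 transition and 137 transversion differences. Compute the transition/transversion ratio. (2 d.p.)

1.99

R = 273/137 = 1.992700… ≈ 1.99 (to 2 d.p.).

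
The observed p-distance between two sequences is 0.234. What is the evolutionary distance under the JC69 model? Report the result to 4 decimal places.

d = −(3/4) ln(1 − 4p/3) = −0.75 ln(1 − 0.312) = −0.75 ln(0.688)
  = −0.75 × (-0.373966) = 0.280475 substitutions/site.

0.2805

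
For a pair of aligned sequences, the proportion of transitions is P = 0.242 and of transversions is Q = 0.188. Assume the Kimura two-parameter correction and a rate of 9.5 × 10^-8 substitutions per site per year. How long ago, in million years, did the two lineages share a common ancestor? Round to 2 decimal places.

3.55

Under the Kimura two-parameter model, d = −½ ln(1 − 2P − Q) − ¼ ln(1 − 2Q).
1 − 2P − Q = 0.328, giving −½ ln(0.328) = 0.557371.
1 − 2Q = 0.624, giving −¼ ln(0.624) = 0.117901.
d = 0.557371 + 0.117901 = 0.675272.
Under a molecular clock d = 2μt, so t = d/(2μ) = 0.675272 / (2 × 9.5 × 10^-8) = 3.55 million years.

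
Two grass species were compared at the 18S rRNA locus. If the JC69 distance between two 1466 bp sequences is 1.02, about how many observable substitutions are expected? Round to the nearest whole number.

Invert JC69: p = (3/4)(1 − e^(−4d/3)) = 0.75 × (1 − e^(-1.36)) = 0.75 × (1 − 0.256661) = 0.557504.
Expected differing sites = pL ≈ 0.557504 × 1466 = 817.300864 ≈ 817.

817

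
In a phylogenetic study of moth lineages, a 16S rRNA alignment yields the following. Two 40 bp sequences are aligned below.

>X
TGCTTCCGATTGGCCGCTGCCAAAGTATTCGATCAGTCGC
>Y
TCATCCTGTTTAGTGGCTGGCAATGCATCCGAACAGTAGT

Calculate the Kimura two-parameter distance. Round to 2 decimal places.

0.53

Of 40 sites, 7 differences are transitions and 8 are transversions, so P = 7/40 = 0.175 and Q = 8/40 = 0.2.
Under the Kimura two-parameter model, d = −½ ln(1 − 2P − Q) − ¼ ln(1 − 2Q).
1 − 2P − Q = 0.45, giving −½ ln(0.45) = 0.399254.
1 − 2Q = 0.6, giving −¼ ln(0.6) = 0.127706.
d = 0.399254 + 0.127706 = 0.526960.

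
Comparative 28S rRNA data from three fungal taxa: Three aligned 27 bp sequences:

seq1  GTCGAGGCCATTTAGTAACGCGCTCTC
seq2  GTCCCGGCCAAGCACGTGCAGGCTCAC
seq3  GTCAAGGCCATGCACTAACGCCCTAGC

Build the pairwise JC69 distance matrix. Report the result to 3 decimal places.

seq1–seq2: 12/27 sites differ → p ≈ 0.444444, d = −0.75 ln(1 − 0.592592) = 0.673455 ≈ 0.673.
seq1–seq3: 7/27 sites differ → p ≈ 0.259259, d = −0.75 ln(1 − 0.345679) = 0.318118 ≈ 0.318.
seq2–seq3: 11/27 sites differ → p ≈ 0.407407, d = −0.75 ln(1 − 0.543209) = 0.587647 ≈ 0.588.

d(seq1,seq2) = 0.673, d(seq1,seq3) = 0.318, d(seq2,seq3) = 0.588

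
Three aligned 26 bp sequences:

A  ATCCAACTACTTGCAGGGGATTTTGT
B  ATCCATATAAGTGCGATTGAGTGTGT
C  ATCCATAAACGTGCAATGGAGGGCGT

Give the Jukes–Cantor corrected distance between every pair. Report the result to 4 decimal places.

A–B: 10/26 sites differ → p ≈ 0.384615, d = −0.75 ln(1 − 0.51282) = 0.539341 ≈ 0.5393.
A–C: 10/26 sites differ → p ≈ 0.384615, d = −0.75 ln(1 − 0.51282) = 0.539341 ≈ 0.5393.
B–C: 6/26 sites differ → p ≈ 0.230769, d = −0.75 ln(1 − 0.307692) = 0.275793 ≈ 0.2758.

d(A,B) = 0.5393, d(A,C) = 0.5393, d(B,C) = 0.2758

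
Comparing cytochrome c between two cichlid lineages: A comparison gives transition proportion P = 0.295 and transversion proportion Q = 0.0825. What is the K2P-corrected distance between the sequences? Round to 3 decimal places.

0.603

Under the Kimura two-parameter model, d = −½ ln(1 − 2P − Q) − ¼ ln(1 − 2Q).
1 − 2P − Q = 0.3275, giving −½ ln(0.3275) = 0.558134.
1 − 2Q = 0.835, giving −¼ ln(0.835) = 0.045081.
d = 0.558134 + 0.045081 = 0.603215.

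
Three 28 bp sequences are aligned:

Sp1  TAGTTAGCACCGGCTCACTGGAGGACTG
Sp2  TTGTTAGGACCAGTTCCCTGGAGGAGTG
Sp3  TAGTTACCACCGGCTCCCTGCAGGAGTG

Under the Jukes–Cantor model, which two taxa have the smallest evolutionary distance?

Sp1 and Sp3

Sp1–Sp2: 6/28 differ, p = 0.214, d = 0.252.
Sp1–Sp3: 4/28 differ, p = 0.143, d = 0.158.
Sp2–Sp3: 6/28 differ, p = 0.214, d = 0.252.
The smallest distance is between Sp1 and Sp3.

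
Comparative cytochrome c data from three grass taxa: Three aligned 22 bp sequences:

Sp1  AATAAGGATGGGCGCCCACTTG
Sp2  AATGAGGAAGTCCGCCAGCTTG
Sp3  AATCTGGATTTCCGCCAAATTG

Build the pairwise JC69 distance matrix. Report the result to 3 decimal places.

Sp1–Sp2: 6/22 sites differ → p ≈ 0.272727, d = −0.75 ln(1 − 0.363636) = 0.338988 ≈ 0.339.
Sp1–Sp3: 7/22 sites differ → p ≈ 0.318182, d = −0.75 ln(1 − 0.424243) = 0.414052 ≈ 0.414.
Sp2–Sp3: 6/22 sites differ → p ≈ 0.272727, d = −0.75 ln(1 − 0.363636) = 0.338988 ≈ 0.339.

d(Sp1,Sp2) = 0.339, d(Sp1,Sp3) = 0.414, d(Sp2,Sp3) = 0.339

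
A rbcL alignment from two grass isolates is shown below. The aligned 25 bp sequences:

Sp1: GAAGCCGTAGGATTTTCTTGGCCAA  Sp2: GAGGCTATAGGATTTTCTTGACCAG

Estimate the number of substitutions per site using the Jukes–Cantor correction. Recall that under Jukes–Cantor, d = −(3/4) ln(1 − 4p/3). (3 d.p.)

The sequences differ at 5 of 25 sites (3, 6, 7, 21, 25), so p = 5/25 = 0.2.
d = −(3/4) ln(1 − 4p/3) = −0.75 ln(1 − 0.266667) = −0.75 ln(0.733333)
  = −0.75 × (-0.310155) = 0.232616 substitutions/site.

0.233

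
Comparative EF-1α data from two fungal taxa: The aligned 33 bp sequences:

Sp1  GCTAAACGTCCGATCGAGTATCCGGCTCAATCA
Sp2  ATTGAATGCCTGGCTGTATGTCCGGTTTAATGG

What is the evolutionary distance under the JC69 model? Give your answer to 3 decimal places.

The sequences differ at 16 of 33 sites, so p = 16/33 ≈ 0.484848.
d = −(3/4) ln(1 − 4p/3) = −0.75 ln(1 − 0.646464) = −0.75 ln(0.353536)
  = −0.75 × (-1.039770) = 0.779828 substitutions/site.

0.780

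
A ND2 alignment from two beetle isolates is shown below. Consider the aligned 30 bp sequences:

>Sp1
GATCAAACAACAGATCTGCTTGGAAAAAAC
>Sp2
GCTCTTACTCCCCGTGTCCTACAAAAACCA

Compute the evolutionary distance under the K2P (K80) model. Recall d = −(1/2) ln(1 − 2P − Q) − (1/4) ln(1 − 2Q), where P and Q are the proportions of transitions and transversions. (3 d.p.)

Of 30 sites, 2 differences are transitions and 14 are transversions, so P = 2/30 ≈ 0.066667 and Q = 14/30 ≈ 0.466667.
Under the Kimura two-parameter model, d = −½ ln(1 − 2P − Q) − ¼ ln(1 − 2Q).
1 − 2P − Q = 0.399999, giving −½ ln(0.399999) = 0.458147.
1 − 2Q = 0.066666, giving −¼ ln(0.066666) = 0.677015.
d = 0.458147 + 0.677015 = 1.135162.

1.135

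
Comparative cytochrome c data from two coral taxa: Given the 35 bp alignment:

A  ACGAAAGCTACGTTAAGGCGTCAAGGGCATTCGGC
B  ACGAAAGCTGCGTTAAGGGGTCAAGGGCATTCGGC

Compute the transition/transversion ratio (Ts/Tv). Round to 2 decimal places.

Transitions are A↔G and C↔T; transversions are all other mismatches.
Transitions: 1. Transversions: 1.
R = 1/1 = 1.00.

1.00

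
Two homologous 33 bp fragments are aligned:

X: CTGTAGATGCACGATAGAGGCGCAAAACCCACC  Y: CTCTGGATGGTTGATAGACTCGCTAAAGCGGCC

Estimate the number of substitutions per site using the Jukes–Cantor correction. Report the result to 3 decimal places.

The sequences differ at 11 of 33 sites, so p = 11/33 ≈ 0.333333.
d = −(3/4) ln(1 − 4p/3) = −0.75 ln(1 − 0.444444) = −0.75 ln(0.555556)
  = −0.75 × (-0.587786) = 0.440840 substitutions/site.

0.441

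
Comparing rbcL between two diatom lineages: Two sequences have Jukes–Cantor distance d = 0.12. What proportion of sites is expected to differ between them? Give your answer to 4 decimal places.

p = (3/4)(1 − e^(−4d/3)) = 0.75 × (1 − e^(-0.16)) = 0.75 × (1 − 0.852144) = 0.110892.

0.1109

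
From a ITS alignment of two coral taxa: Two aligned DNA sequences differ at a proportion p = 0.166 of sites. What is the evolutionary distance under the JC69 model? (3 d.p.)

d = −(3/4) ln(1 − 4p/3) = −0.75 ln(1 − 0.221333) = −0.75 ln(0.778667)
  = −0.75 × (-0.250172) = 0.187629 substitutions/site.

0.188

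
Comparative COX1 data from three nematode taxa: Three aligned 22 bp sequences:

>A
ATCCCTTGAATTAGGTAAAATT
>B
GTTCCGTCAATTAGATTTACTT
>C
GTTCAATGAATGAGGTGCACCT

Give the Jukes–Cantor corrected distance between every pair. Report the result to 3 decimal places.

A–B: 8/22 sites differ → p ≈ 0.363636, d = −0.75 ln(1 − 0.484848) = 0.497470 ≈ 0.497.
A–C: 9/22 sites differ → p ≈ 0.409091, d = −0.75 ln(1 − 0.545455) = 0.591344 ≈ 0.591.
B–C: 8/22 sites differ → p ≈ 0.363636, d = −0.75 ln(1 − 0.484848) = 0.497470 ≈ 0.497.

d(A,B) = 0.497, d(A,C) = 0.591, d(B,C) = 0.497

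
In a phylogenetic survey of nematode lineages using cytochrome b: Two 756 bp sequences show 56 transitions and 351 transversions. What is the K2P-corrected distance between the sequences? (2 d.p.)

1.13

P = 56/756 ≈ 0.074074 and Q = 351/756 ≈ 0.464286.
Under the Kimura two-parameter model, d = −½ ln(1 − 2P − Q) − ¼ ln(1 − 2Q).
1 − 2P − Q = 0.387566, giving −½ ln(0.387566) = 0.473935.
1 − 2Q = 0.071428, giving −¼ ln(0.071428) = 0.659766.
d = 0.473935 + 0.659766 = 1.133701.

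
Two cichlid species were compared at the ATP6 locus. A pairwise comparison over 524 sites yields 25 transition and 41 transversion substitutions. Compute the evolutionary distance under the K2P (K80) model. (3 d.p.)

P = 25/524 ≈ 0.04771 and Q = 41/524 ≈ 0.078244.
Under the Kimura two-parameter model, d = −½ ln(1 − 2P − Q) − ¼ ln(1 − 2Q).
1 − 2P − Q = 0.826336, giving −½ ln(0.826336) = 0.095377.
1 − 2Q = 0.843512, giving −¼ ln(0.843512) = 0.042545.
d = 0.095377 + 0.042545 = 0.137922.

0.138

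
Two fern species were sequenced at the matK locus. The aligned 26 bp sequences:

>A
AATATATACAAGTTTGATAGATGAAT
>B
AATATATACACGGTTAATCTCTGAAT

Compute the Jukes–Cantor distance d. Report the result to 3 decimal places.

The sequences differ at 6 of 26 sites (11, 13, 16, 19, 20, 21), so p = 6/26 ≈ 0.230769.
d = −(3/4) ln(1 − 4p/3) = −0.75 ln(1 − 0.307692) = −0.75 ln(0.692308)
  = −0.75 × (-0.367724) = 0.275793 substitutions/site.

0.276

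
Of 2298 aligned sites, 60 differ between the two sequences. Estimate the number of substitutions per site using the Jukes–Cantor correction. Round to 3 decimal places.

p = 60/2298 ≈ 0.02611.
d = −(3/4) ln(1 − 4p/3) = −0.75 ln(1 − 0.034813) = −0.75 ln(0.965187)
  = −0.75 × (-0.035433) = 0.026575 substitutions/site.

0.027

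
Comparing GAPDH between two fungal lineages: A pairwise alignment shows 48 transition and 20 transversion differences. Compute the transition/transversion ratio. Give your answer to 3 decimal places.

R = 48/20 = 2.400.

2.400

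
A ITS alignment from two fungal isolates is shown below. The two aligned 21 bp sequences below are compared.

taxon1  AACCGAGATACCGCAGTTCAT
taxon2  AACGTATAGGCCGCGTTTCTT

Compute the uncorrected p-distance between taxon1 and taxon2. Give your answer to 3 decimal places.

The sequences differ at 8 of 21 positions (sites 4, 5, 7, 9, 10, 15, 16, 20).
p = 8/21 = 0.380952… ≈ 0.381 (to 3 d.p.).

0.381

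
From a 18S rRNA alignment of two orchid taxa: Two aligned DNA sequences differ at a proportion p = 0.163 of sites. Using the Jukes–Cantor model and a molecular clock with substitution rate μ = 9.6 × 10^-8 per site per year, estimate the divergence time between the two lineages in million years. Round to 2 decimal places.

0.96

d = −(3/4) ln(1 − 4p/3) = −0.75 ln(1 − 0.217333) = −0.75 ln(0.782667)
  = −0.75 × (-0.245048) = 0.183786 substitutions/site.
Under a molecular clock d = 2μt, so t = d/(2μ) = 0.183786 / (2 × 9.6 × 10^-8) = 0.96 million years.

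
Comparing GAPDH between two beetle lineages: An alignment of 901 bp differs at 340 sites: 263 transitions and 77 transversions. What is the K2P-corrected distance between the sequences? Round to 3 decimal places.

P = 263/901 ≈ 0.291898 and Q = 77/901 ≈ 0.085461.
Under the Kimura two-parameter model, d = −½ ln(1 − 2P − Q) − ¼ ln(1 − 2Q).
1 − 2P − Q = 0.330743, giving −½ ln(0.330743) = 0.553207.
1 − 2Q = 0.829078, giving −¼ ln(0.829078) = 0.046860.
d = 0.553207 + 0.046860 = 0.600067.

0.600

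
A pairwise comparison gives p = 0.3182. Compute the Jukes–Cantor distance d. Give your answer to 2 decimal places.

0.41

d = −(3/4) ln(1 − 4p/3) = −0.75 ln(1 − 0.424267) = −0.75 ln(0.575733)
  = −0.75 × (-0.552111) = 0.414083 substitutions/site.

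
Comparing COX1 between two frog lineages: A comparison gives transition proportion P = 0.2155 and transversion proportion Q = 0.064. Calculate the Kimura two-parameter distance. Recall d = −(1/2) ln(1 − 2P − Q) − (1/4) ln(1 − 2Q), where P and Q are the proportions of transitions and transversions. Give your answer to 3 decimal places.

0.376

Under the Kimura two-parameter model, d = −½ ln(1 − 2P − Q) − ¼ ln(1 − 2Q).
1 − 2P − Q = 0.505, giving −½ ln(0.505) = 0.341598.
1 − 2Q = 0.872, giving −¼ ln(0.872) = 0.034241.
d = 0.341598 + 0.034241 = 0.375839.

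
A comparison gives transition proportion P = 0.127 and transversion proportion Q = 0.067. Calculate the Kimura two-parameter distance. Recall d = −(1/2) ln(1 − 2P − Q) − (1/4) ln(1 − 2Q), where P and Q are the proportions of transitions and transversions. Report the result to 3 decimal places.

0.230

Under the Kimura two-parameter model, d = −½ ln(1 − 2P − Q) − ¼ ln(1 − 2Q).
1 − 2P − Q = 0.679, giving −½ ln(0.679) = 0.193567.
1 − 2Q = 0.866, giving −¼ ln(0.866) = 0.035968.
d = 0.193567 + 0.035968 = 0.229535.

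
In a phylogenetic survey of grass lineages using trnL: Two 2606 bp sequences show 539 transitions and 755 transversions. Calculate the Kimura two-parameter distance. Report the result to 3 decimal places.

0.824

P = 539/2606 ≈ 0.20683 and Q = 755/2606 ≈ 0.289716.
Under the Kimura two-parameter model, d = −½ ln(1 − 2P − Q) − ¼ ln(1 − 2Q).
1 − 2P − Q = 0.296624, giving −½ ln(0.296624) = 0.607645.
1 − 2Q = 0.420568, giving −¼ ln(0.420568) = 0.216537.
d = 0.607645 + 0.216537 = 0.824182.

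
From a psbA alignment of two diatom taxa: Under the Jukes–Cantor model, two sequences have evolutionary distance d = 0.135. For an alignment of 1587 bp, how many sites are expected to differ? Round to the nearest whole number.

196

Invert JC69: p = (3/4)(1 − e^(−4d/3)) = 0.75 × (1 − e^(-0.18)) = 0.75 × (1 − 0.835270) = 0.123548.
Expected differing sites = pL ≈ 0.123548 × 1587 = 196.070676 ≈ 196.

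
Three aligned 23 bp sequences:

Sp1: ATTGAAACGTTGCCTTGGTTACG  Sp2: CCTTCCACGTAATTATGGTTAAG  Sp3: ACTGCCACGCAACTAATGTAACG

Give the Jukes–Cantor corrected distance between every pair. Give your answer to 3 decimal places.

d(Sp1,Sp2) = 0.761, d(Sp1,Sp3) = 0.761, d(Sp2,Sp3) = 0.467

Sp1–Sp2: 11/23 sites differ → p ≈ 0.478261, d = −0.75 ln(1 − 0.637681) = 0.761423 ≈ 0.761.
Sp1–Sp3: 11/23 sites differ → p ≈ 0.478261, d = −0.75 ln(1 − 0.637681) = 0.761423 ≈ 0.761.
Sp2–Sp3: 8/23 sites differ → p ≈ 0.347826, d = −0.75 ln(1 − 0.463768) = 0.467391 ≈ 0.467.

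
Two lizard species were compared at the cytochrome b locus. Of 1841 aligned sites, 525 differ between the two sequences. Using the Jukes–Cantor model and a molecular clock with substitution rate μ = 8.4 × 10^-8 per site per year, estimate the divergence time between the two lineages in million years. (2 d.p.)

p = 525/1841 ≈ 0.285171.
d = −(3/4) ln(1 − 4p/3) = −0.75 ln(1 − 0.380228) = −0.75 ln(0.619772)
  = −0.75 × (-0.478404) = 0.358803 substitutions/site.
Under a molecular clock d = 2μt, so t = d/(2μ) = 0.358803 / (2 × 8.4 × 10^-8) = 2.14 million years.

2.14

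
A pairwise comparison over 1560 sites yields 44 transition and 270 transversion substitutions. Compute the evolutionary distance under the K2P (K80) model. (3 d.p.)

0.237

P = 44/1560 ≈ 0.028205 and Q = 270/1560 ≈ 0.173077.
Under the Kimura two-parameter model, d = −½ ln(1 − 2P − Q) − ¼ ln(1 − 2Q).
1 − 2P − Q = 0.770513, giving −½ ln(0.770513) = 0.130349.
1 − 2Q = 0.653846, giving −¼ ln(0.653846) = 0.106221.
d = 0.130349 + 0.106221 = 0.236570.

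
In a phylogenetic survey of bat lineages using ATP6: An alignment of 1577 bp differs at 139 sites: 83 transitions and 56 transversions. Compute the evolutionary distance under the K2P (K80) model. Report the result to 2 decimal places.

0.09

P = 83/1577 ≈ 0.052632 and Q = 56/1577 ≈ 0.03551.
Under the Kimura two-parameter model, d = −½ ln(1 − 2P − Q) − ¼ ln(1 − 2Q).
1 − 2P − Q = 0.859226, giving −½ ln(0.859226) = 0.075862.
1 − 2Q = 0.92898, giving −¼ ln(0.92898) = 0.018417.
d = 0.075862 + 0.018417 = 0.094279.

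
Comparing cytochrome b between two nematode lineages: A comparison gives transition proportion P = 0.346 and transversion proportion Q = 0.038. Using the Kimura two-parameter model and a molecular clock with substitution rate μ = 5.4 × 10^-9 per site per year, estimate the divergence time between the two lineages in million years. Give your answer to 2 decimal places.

Under the Kimura two-parameter model, d = −½ ln(1 − 2P − Q) − ¼ ln(1 − 2Q).
1 − 2P − Q = 0.27, giving −½ ln(0.27) = 0.654667.
1 − 2Q = 0.924, giving −¼ ln(0.924) = 0.019761.
d = 0.654667 + 0.019761 = 0.674428.
Under a molecular clock d = 2μt, so t = d/(2μ) = 0.674428 / (2 × 5.4 × 10^-9) = 62.45 million years.

62.45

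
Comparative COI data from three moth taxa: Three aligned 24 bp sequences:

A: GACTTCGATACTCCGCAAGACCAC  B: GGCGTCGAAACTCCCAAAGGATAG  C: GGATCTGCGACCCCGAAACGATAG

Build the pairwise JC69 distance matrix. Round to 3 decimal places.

A–B: 9/24 sites differ → p = 0.375, d = −0.75 ln(1 − 0.5) = 0.519860 ≈ 0.520.
A–C: 13/24 sites differ → p ≈ 0.541667, d = −0.75 ln(1 − 0.722223) = 0.960702 ≈ 0.961.
B–C: 9/24 sites differ → p = 0.375, d = −0.75 ln(1 − 0.5) = 0.519860 ≈ 0.520.

d(A,B) = 0.520, d(A,C) = 0.961, d(B,C) = 0.520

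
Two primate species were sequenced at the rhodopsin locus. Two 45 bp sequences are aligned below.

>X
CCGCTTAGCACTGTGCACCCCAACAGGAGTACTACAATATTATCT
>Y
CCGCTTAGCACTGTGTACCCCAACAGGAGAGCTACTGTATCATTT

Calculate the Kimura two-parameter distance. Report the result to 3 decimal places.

Of 45 sites, 5 differences are transitions and 2 are transversions, so P = 5/45 ≈ 0.111111 and Q = 2/45 ≈ 0.044444.
Under the Kimura two-parameter model, d = −½ ln(1 − 2P − Q) − ¼ ln(1 − 2Q).
1 − 2P − Q = 0.733334, giving −½ ln(0.733334) = 0.155077.
1 − 2Q = 0.911112, giving −¼ ln(0.911112) = 0.023272.
d = 0.155077 + 0.023272 = 0.178349.

0.178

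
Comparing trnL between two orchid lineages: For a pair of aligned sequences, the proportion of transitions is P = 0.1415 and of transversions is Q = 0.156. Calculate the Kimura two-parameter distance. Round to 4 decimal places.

Under the Kimura two-parameter model, d = −½ ln(1 − 2P − Q) − ¼ ln(1 − 2Q).
1 − 2P − Q = 0.561, giving −½ ln(0.561) = 0.289017.
1 − 2Q = 0.688, giving −¼ ln(0.688) = 0.093492.
d = 0.289017 + 0.093492 = 0.382509.

0.3825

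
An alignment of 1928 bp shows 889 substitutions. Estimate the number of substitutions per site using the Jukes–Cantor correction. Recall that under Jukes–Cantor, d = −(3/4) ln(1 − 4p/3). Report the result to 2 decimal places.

p = 889/1928 ≈ 0.4611.
d = −(3/4) ln(1 − 4p/3) = −0.75 ln(1 − 0.6148) = −0.75 ln(0.3852)
  = −0.75 × (-0.953993) = 0.715495 substitutions/site.

0.72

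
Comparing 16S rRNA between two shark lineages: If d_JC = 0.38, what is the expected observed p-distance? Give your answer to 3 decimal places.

0.298

p = (3/4)(1 − e^(−4d/3)) = 0.75 × (1 − e^(-0.506667)) = 0.75 × (1 − 0.602500) = 0.298125.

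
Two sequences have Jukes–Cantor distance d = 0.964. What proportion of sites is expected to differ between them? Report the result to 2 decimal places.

p = (3/4)(1 − e^(−4d/3)) = 0.75 × (1 − e^(-1.285333)) = 0.75 × (1 − 0.276558) = 0.542582.

0.54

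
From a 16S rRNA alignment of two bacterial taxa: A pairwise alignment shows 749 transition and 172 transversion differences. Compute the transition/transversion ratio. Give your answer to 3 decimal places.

R = 749/172 = 4.354651… ≈ 4.355 (to 3 d.p.).

4.355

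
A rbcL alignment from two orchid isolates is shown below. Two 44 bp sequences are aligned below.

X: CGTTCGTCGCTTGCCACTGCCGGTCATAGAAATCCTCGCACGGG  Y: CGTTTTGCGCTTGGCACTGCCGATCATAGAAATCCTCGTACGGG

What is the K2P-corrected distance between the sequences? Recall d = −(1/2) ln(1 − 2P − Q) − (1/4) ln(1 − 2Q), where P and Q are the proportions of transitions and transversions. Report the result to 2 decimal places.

0.15

Of 44 sites, 3 differences are transitions and 3 are transversions, so P = 3/44 ≈ 0.068182 and Q = 3/44 ≈ 0.068182.
Under the Kimura two-parameter model, d = −½ ln(1 − 2P − Q) − ¼ ln(1 − 2Q).
1 − 2P − Q = 0.795454, giving −½ ln(0.795454) = 0.114421.
1 − 2Q = 0.863636, giving −¼ ln(0.863636) = 0.036651.
d = 0.114421 + 0.036651 = 0.151072.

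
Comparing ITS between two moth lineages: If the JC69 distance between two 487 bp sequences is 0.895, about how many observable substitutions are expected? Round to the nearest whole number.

255

Invert JC69: p = (3/4)(1 − e^(−4d/3)) = 0.75 × (1 − e^(-1.193333)) = 0.75 × (1 − 0.303209) = 0.522593.
Expected differing sites = pL ≈ 0.522593 × 487 = 254.502791 ≈ 255.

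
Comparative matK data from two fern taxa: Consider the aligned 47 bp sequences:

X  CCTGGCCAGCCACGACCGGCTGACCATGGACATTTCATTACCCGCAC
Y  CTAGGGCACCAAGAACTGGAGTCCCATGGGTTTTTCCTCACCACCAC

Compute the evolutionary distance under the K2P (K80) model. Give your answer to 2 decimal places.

0.58

Of 47 sites, 6 differences are transitions and 13 are transversions, so P = 6/47 ≈ 0.12766 and Q = 13/47 ≈ 0.276596.
Under the Kimura two-parameter model, d = −½ ln(1 − 2P − Q) − ¼ ln(1 − 2Q).
1 − 2P − Q = 0.468084, giving −½ ln(0.468084) = 0.379554.
1 − 2Q = 0.446808, giving −¼ ln(0.446808) = 0.201407.
d = 0.379554 + 0.201407 = 0.580961.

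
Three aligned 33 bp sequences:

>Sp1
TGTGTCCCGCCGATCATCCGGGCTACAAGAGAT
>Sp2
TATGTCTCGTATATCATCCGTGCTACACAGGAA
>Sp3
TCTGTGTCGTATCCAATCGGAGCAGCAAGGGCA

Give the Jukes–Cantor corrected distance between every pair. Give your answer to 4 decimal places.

d(Sp1,Sp2) = 0.3882, d(Sp1,Sp3) = 0.7798, d(Sp2,Sp3) = 0.4975

Sp1–Sp2: 10/33 sites differ → p ≈ 0.30303, d = −0.75 ln(1 − 0.40404) = 0.388186 ≈ 0.3882.
Sp1–Sp3: 16/33 sites differ → p ≈ 0.484848, d = −0.75 ln(1 − 0.646464) = 0.779827 ≈ 0.7798.
Sp2–Sp3: 12/33 sites differ → p ≈ 0.363636, d = −0.75 ln(1 − 0.484848) = 0.497470 ≈ 0.4975.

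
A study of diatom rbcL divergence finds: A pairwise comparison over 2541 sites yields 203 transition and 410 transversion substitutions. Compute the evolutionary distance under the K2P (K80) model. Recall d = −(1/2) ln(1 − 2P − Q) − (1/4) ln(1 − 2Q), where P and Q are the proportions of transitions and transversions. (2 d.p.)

0.29

P = 203/2541 ≈ 0.07989 and Q = 410/2541 ≈ 0.161354.
Under the Kimura two-parameter model, d = −½ ln(1 − 2P − Q) − ¼ ln(1 − 2Q).
1 − 2P − Q = 0.678866, giving −½ ln(0.678866) = 0.193666.
1 − 2Q = 0.677292, giving −¼ ln(0.677292) = 0.097413.
d = 0.193666 + 0.097413 = 0.291079.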